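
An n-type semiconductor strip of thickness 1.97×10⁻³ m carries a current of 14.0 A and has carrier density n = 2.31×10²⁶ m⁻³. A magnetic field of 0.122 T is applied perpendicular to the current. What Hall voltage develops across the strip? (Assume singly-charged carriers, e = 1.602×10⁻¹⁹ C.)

V_H = IB/(n e t).
V_H = (14.0)(0.122)/((2.31×10²⁶)(1.602×10⁻¹⁹)(1.97×10⁻³)) ≈ 2.34×10⁻⁵ V.

V_H ≈ 2.34×10⁻⁵ V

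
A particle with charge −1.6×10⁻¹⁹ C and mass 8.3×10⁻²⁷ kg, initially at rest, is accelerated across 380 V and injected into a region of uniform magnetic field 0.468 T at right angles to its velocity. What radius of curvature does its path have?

r ≈ 0.0134 m

Acceleration: |q|V = ½mv² ⇒ v = √(2|q|V/m) = √(2·1.6×10⁻¹⁹·380/8.3×10⁻²⁷) ≈ 1.210×10⁵ m/s.
In the field: r = mv/(|q|B) = (8.3×10⁻²⁷)(1.210×10⁵)/((1.6×10⁻¹⁹)(0.468)) ≈ 0.0134 m.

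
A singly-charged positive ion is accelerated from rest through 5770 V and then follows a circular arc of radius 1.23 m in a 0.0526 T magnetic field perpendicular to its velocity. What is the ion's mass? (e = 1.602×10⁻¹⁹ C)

Combine |q|V = ½mv² and r = mv/(|q|B): eliminate v to get m = qB²r²/(2V).
m = (1.602×10⁻¹⁹)(0.0526)²(1.23)²/(2·5770) ≈ 5.81×10⁻²⁶ kg.

m ≈ 5.81×10⁻²⁶ kg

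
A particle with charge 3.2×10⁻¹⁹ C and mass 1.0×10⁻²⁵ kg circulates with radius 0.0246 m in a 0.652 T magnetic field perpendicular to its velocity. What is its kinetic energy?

v = |q|Br/m, then KE = ½mv² = (qBr)²/(2m).
v = (3.2×10⁻¹⁹)(0.652)(0.0246)/1.0×10⁻²⁵ ≈ 5.133×10⁴ m/s.
KE = ½(1.0×10⁻²⁵)(5.133×10⁴)² ≈ 1.32×10⁻¹⁶ J = 822 eV.

KE ≈ 822 eV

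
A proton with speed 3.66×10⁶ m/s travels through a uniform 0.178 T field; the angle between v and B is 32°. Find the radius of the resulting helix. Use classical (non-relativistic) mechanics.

v⊥ = v sinθ = 3.66×10⁶·sin32° ≈ 1.940×10⁶ m/s.
r = m v⊥/(|q|B) = (1.673×10⁻²⁷)(1.940×10⁶)/((1.602×10⁻¹⁹)(0.178)) ≈ 0.114 m.

r ≈ 0.114 m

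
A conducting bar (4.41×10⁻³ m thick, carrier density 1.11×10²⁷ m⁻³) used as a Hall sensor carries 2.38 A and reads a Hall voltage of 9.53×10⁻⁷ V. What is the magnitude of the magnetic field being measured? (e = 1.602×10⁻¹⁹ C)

From V_H = IB/(n e t), B = V_H n e t / I.
B = (9.53×10⁻⁷)(1.11×10²⁷)(1.602×10⁻¹⁹)(4.41×10⁻³)/2.38 ≈ 0.314 T.

B ≈ 0.314 T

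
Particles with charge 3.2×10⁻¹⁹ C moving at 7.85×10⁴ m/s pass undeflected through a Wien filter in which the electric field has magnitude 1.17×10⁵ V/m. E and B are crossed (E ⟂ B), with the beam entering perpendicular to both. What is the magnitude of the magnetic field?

Balance of forces in the selector: qE = qvB ⇒ B = E/v.
B = 1.17×10⁵/7.85×10⁴ = 1.49 T.

B = 1.49 T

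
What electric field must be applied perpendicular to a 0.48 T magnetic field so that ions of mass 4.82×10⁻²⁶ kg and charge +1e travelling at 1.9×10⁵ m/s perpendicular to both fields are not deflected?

For straight-line motion qE = qvB, so E = vB.
E = 1.9×10⁵ × 0.48 = 9.1×10⁴ V/m.

E = 9.1×10⁴ V/m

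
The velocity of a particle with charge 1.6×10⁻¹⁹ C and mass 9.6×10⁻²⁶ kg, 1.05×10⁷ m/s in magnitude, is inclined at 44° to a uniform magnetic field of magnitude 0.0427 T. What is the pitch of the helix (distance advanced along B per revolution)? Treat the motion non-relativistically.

v∥ = v cosθ = 1.05×10⁷·cos44° ≈ 7.553×10⁶ m/s.
T = 2πm/(|q|B) = 2π(9.6×10⁻²⁶)/((1.6×10⁻¹⁹)(0.0427)) ≈ 8.829×10⁻⁵ s.
pitch = v∥ T = (7.553×10⁶)(8.829×10⁻⁵) ≈ 667 m.

p ≈ 667 m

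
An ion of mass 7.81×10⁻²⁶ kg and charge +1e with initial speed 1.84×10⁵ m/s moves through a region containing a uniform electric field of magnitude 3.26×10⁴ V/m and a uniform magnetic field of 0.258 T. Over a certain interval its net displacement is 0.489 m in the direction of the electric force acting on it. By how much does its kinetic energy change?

The magnetic force is always ⟂ v and does no work; only the electric force changes KE.
ΔKE = F_E · d = |q|E d = (1.602×10⁻¹⁹)(3.26×10⁴)(0.489) ≈ 2.55×10⁻¹⁵ J.

ΔKE ≈ 2.55×10⁻¹⁵ J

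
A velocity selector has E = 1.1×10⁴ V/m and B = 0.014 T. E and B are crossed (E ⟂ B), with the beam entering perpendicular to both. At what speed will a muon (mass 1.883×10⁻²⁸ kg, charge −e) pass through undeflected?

Zero net Lorentz force requires |qE| = |q v×B|, i.e. E = vB.
v = E/B = 1.1×10⁴/0.014 = 7.9×10⁵ m/s.
The result is independent of the particle's charge and mass.

v = 7.9×10⁵ m/s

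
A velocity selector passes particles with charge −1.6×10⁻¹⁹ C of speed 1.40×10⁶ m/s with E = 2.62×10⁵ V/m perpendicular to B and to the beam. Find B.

Balance of forces in the selector: qE = qvB ⇒ B = E/v.
B = 2.62×10⁵/1.40×10⁶ = 0.187 T.

B = 0.187 T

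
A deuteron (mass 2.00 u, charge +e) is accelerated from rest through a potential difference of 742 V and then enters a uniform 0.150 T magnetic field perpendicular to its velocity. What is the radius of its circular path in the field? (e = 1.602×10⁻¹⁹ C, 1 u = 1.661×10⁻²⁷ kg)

r ≈ 0.0370 m

Acceleration: |q|V = ½mv² ⇒ v = √(2|q|V/m) = √(2·1.602×10⁻¹⁹·742/3.322×10⁻²⁷) ≈ 2.675×10⁵ m/s.
In the field: r = mv/(|q|B) = (3.322×10⁻²⁷)(2.675×10⁵)/((1.602×10⁻¹⁹)(0.150)) ≈ 0.0370 m.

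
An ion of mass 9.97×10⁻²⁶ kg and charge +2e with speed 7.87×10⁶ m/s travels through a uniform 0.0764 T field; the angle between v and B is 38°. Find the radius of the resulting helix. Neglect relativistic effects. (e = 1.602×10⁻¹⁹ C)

v⊥ = v sinθ = 7.87×10⁶·sin38° ≈ 4.845×10⁶ m/s.
r = m v⊥/(|q|B) = (9.97×10⁻²⁶)(4.845×10⁶)/((3.204×10⁻¹⁹)(0.0764)) ≈ 19.7 m.

r ≈ 19.7 m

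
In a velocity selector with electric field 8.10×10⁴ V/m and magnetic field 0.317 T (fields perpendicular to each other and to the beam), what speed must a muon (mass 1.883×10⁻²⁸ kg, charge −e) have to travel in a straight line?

Zero net Lorentz force requires |qE| = |q v×B|, i.e. E = vB.
v = E/B = 8.10×10⁴/0.317 = 2.56×10⁵ m/s.
The result is independent of the particle's charge and mass.

v = 2.56×10⁵ m/s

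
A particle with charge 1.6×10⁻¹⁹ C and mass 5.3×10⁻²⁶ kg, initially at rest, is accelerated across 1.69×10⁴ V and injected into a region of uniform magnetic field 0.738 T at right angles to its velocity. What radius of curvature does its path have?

r ≈ 0.143 m

Acceleration: |q|V = ½mv² ⇒ v = √(2|q|V/m) = √(2·1.6×10⁻¹⁹·1.69×10⁴/5.3×10⁻²⁶) ≈ 3.194×10⁵ m/s.
In the field: r = mv/(|q|B) = (5.3×10⁻²⁶)(3.194×10⁵)/((1.6×10⁻¹⁹)(0.738)) ≈ 0.143 m.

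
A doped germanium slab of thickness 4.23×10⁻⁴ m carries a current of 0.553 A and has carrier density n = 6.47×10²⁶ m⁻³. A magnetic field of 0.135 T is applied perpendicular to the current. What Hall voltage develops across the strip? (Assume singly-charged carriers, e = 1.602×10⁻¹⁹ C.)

V_H ≈ 1.70×10⁻⁶ V

V_H = IB/(n e t).
V_H = (0.553)(0.135)/((6.47×10²⁶)(1.602×10⁻¹⁹)(4.23×10⁻⁴)) ≈ 1.70×10⁻⁶ V.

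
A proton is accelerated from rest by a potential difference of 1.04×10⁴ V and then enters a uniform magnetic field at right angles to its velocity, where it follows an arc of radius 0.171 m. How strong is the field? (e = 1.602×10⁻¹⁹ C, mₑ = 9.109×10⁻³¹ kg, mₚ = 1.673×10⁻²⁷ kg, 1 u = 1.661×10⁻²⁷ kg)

B ≈ 0.0862 T

v = √(2|q|V/m) = √(2·1.602×10⁻¹⁹·1.04×10⁴/1.673×10⁻²⁷) ≈ 1.411×10⁶ m/s.
B = mv/(|q|r) = (1.673×10⁻²⁷)(1.411×10⁶)/((1.602×10⁻¹⁹)(0.171)) ≈ 0.0862 T.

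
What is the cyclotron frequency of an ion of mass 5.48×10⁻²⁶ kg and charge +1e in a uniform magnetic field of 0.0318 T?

f = |q|B/(2πm).
f = (1.602×10⁻¹⁹)(0.0318)/(2π·5.48×10⁻²⁶) ≈ 1.48×10⁴ Hz.

f ≈ 1.48×10⁴ Hz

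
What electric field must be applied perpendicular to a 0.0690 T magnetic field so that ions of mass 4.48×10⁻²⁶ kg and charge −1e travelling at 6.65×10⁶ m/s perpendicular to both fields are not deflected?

E = 4.59×10⁵ V/m

For straight-line motion qE = qvB, so E = vB.
E = 6.65×10⁶ × 0.0690 = 4.59×10⁵ V/m.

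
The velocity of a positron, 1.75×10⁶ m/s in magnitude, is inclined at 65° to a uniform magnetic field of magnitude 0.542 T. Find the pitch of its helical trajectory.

p ≈ 4.88×10⁻⁵ m

v∥ = v cosθ = 1.75×10⁶·cos65° ≈ 7.396×10⁵ m/s.
T = 2πm/(|q|B) = 2π(9.109×10⁻³¹)/((1.602×10⁻¹⁹)(0.542)) ≈ 6.592×10⁻¹¹ s.
pitch = v∥ T = (7.396×10⁵)(6.592×10⁻¹¹) ≈ 4.88×10⁻⁵ m.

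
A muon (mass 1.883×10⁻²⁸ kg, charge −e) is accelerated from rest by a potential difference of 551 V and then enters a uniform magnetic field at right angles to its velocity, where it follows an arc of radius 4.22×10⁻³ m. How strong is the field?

B ≈ 0.270 T

v = √(2|q|V/m) = √(2·1.602×10⁻¹⁹·551/1.883×10⁻²⁸) ≈ 9.683×10⁵ m/s.
B = mv/(|q|r) = (1.883×10⁻²⁸)(9.683×10⁵)/((1.602×10⁻¹⁹)(4.22×10⁻³)) ≈ 0.270 T.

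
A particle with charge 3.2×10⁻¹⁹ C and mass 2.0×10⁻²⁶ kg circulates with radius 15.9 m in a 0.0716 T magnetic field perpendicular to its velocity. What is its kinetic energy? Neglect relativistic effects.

v = |q|Br/m, then KE = ½mv² = (qBr)²/(2m).
v = (3.2×10⁻¹⁹)(0.0716)(15.9)/2.0×10⁻²⁶ ≈ 1.822×10⁷ m/s.
KE = ½(2.0×10⁻²⁶)(1.822×10⁷)² ≈ 3.32×10⁻¹² J.

KE ≈ 3.32×10⁻¹² J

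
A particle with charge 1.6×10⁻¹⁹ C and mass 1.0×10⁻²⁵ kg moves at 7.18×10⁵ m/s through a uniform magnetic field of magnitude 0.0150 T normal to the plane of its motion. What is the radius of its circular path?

r ≈ 29.9 m

The magnetic force provides the centripetal force: |q|vB = mv²/r.
r = mv/(|q|B) = (1.0×10⁻²⁵)(7.18×10⁵)/((1.6×10⁻¹⁹)(0.0150)) ≈ 29.9 m.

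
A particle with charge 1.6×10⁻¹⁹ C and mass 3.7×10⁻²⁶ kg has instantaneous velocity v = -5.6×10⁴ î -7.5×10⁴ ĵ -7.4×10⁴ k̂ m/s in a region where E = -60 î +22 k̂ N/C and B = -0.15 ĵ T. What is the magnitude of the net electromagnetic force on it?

v×B = (-1.11×10⁴, 0, 8400) N/C.
E + v×B = (-1.12×10⁴, 0, 8420) N/C.
F = q(E + v×B) = (1.6×10⁻¹⁹ C)·(-1.12×10⁴, 0, 8420) = (-1.79×10⁻¹⁵, 0, 1.35×10⁻¹⁵) N.
|F| = 2.24×10⁻¹⁵ N.

|F| ≈ 2.24×10⁻¹⁵ N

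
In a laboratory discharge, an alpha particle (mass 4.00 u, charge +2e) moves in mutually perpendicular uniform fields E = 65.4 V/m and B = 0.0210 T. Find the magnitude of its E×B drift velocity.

v_d ≈ 3110 m/s

The E×B drift speed is v_d = E/B.
v_d = 65.4/0.0210 = 3110 m/s.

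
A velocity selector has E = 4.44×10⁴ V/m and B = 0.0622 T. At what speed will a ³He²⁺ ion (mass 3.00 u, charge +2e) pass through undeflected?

Straight-line motion ⇒ electric and magnetic forces cancel, so E = vB.
v = E/B = 4.44×10⁴/0.0622 = 7.14×10⁵ m/s.

v = 7.14×10⁵ m/s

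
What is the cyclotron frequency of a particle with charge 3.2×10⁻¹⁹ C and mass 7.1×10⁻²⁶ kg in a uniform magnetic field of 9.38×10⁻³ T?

f ≈ 6730 Hz

f = |q|B/(2πm).
f = (3.2×10⁻¹⁹)(9.38×10⁻³)/(2π·7.1×10⁻²⁶) ≈ 6730 Hz.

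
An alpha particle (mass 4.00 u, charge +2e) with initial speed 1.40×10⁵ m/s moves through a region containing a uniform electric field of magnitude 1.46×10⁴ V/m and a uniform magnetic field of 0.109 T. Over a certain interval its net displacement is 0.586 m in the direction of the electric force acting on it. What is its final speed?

v_f ≈ 9.19×10⁵ m/s

B does no work; ΔKE = |q|E d.
½mv_f² = ½mv₀² + |q|Ed = ½(6.644×10⁻²⁷)(1.40×10⁵)² + (3.204×10⁻¹⁹)(1.46×10⁴)(0.586) ≈ 6.511×10⁻¹⁷ J + 2.741×10⁻¹⁵ J ≈ 2.806×10⁻¹⁵ J.
v_f = √(2·2.806×10⁻¹⁵/6.644×10⁻²⁷) ≈ 9.19×10⁵ m/s.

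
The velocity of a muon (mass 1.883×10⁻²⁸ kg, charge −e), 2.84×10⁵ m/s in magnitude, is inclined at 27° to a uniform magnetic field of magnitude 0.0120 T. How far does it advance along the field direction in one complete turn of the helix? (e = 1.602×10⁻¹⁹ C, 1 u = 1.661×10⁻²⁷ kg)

p ≈ 0.156 m

v∥ = v cosθ = 2.84×10⁵·cos27° ≈ 2.530×10⁵ m/s.
T = 2πm/(|q|B) = 2π(1.883×10⁻²⁸)/((1.602×10⁻¹⁹)(0.0120)) ≈ 6.154×10⁻⁷ s.
pitch = v∥ T = (2.530×10⁵)(6.154×10⁻⁷) ≈ 0.156 m.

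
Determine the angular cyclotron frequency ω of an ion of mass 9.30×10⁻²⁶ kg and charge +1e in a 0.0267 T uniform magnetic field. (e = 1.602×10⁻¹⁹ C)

ω ≈ 4.60×10⁴ rad/s

ω = |q|B/m.
ω = (1.602×10⁻¹⁹)(0.0267)/9.30×10⁻²⁶ ≈ 4.60×10⁴ rad/s.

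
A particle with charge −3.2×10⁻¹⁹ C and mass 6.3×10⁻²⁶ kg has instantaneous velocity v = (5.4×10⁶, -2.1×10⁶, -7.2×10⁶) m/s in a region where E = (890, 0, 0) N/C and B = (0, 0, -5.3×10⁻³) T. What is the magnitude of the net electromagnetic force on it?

v×B = (1.11×10⁴, 2.86×10⁴, 0) N/C.
E + v×B = (1.20×10⁴, 2.86×10⁴, 0) N/C.
F = q(E + v×B) = (−3.2×10⁻¹⁹ C)·(1.20×10⁴, 2.86×10⁴, 0) = (-3.85×10⁻¹⁵, -9.16×10⁻¹⁵, 0) N.
|F| = 9.93×10⁻¹⁵ N.

|F| ≈ 9.93×10⁻¹⁵ N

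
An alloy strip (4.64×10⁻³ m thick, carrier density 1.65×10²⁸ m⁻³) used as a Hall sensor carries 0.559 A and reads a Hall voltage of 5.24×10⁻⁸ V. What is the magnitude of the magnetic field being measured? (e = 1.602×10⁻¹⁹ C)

From V_H = IB/(n e t), B = V_H n e t / I.
B = (5.24×10⁻⁸)(1.65×10²⁸)(1.602×10⁻¹⁹)(4.64×10⁻³)/0.559 ≈ 1.15 T.

B ≈ 1.15 T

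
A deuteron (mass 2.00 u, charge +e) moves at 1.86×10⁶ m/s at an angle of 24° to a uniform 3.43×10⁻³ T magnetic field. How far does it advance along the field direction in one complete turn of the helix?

p ≈ 64.5 m

v∥ = v cosθ = 1.86×10⁶·cos24° ≈ 1.699×10⁶ m/s.
T = 2πm/(|q|B) = 2π(3.322×10⁻²⁷)/((1.602×10⁻¹⁹)(3.43×10⁻³)) ≈ 3.799×10⁻⁵ s.
pitch = v∥ T = (1.699×10⁶)(3.799×10⁻⁵) ≈ 64.5 m.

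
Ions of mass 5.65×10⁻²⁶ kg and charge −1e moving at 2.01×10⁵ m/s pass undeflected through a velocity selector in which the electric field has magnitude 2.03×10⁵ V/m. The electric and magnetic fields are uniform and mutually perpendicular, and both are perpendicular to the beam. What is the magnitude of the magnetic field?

Balance of forces in the selector: qE = qvB ⇒ B = E/v.
B = 2.03×10⁵/2.01×10⁵ = 1.01 T.

B = 1.01 T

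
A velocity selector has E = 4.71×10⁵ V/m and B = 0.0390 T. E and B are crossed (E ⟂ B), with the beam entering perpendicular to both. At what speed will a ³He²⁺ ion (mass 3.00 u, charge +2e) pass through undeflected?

Straight-line motion ⇒ electric and magnetic forces cancel, so E = vB.
v = E/B = 4.71×10⁵/0.0390 = 1.21×10⁷ m/s.
The result is independent of the particle's charge and mass.

v = 1.21×10⁷ m/s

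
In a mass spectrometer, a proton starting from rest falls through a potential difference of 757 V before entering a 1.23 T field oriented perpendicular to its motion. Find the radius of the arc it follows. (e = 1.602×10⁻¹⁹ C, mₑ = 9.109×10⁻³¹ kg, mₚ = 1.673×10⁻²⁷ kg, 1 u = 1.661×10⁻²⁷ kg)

Acceleration: |q|V = ½mv² ⇒ v = √(2|q|V/m) = √(2·1.602×10⁻¹⁹·757/1.673×10⁻²⁷) ≈ 3.808×10⁵ m/s.
In the field: r = mv/(|q|B) = (1.673×10⁻²⁷)(3.808×10⁵)/((1.602×10⁻¹⁹)(1.23)) ≈ 3.23×10⁻³ m.

r ≈ 3.23×10⁻³ m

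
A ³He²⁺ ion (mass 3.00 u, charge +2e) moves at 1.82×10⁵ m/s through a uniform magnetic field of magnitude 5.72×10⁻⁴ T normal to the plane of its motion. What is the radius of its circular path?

r ≈ 4.95 m

The magnetic force provides the centripetal force: |q|vB = mv²/r.
r = mv/(|q|B) = (4.983×10⁻²⁷)(1.82×10⁵)/((3.204×10⁻¹⁹)(5.72×10⁻⁴)) ≈ 4.95 m.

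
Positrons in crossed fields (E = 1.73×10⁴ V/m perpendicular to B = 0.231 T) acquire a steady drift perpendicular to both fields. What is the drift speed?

v_d ≈ 7.49×10⁴ m/s

In crossed fields the guiding centre drifts at v_d = |E×B|/B² = E/B, independent of charge and mass.
v_d = 1.73×10⁴/0.231 = 7.49×10⁴ m/s.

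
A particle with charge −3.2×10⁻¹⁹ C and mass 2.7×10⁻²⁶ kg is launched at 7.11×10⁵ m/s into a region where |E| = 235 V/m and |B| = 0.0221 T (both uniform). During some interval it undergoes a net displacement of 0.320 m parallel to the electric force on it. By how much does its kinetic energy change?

ΔKE ≈ 2.41×10⁻¹⁷ J

The magnetic force is always ⟂ v and does no work; only the electric force changes KE.
ΔKE = F_E · d = |q|E d = (3.2×10⁻¹⁹)(235)(0.320) ≈ 2.41×10⁻¹⁷ J.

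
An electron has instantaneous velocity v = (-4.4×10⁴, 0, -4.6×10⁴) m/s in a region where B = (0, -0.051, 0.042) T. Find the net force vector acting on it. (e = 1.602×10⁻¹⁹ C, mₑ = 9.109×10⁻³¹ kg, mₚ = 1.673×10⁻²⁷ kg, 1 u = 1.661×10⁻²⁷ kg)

v×B = (-2350, 1850, 2240) N/C.
F = q v×B = (−1.602×10⁻¹⁹ C)·(-2350, 1850, 2240) = (3.76×10⁻¹⁶, -2.96×10⁻¹⁶, -3.59×10⁻¹⁶) N.

F ≈ (3.76×10⁻¹⁶, -2.96×10⁻¹⁶, -3.59×10⁻¹⁶) N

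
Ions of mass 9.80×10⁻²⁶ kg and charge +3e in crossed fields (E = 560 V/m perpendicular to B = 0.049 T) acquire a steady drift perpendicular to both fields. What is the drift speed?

v_d ≈ 1.1×10⁴ m/s

The E×B drift speed is v_d = E/B.
v_d = 560/0.049 = 1.1×10⁴ m/s.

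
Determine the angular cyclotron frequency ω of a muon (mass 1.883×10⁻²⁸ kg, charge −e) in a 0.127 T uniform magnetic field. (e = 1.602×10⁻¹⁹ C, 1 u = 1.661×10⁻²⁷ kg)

ω = |q|B/m.
ω = (1.602×10⁻¹⁹)(0.127)/1.883×10⁻²⁸ ≈ 1.08×10⁸ rad/s.

ω ≈ 1.08×10⁸ rad/s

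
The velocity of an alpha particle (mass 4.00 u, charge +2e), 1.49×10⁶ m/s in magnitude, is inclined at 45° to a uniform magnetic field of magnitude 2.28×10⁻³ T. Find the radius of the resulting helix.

r ≈ 9.58 m

v⊥ = v sinθ = 1.49×10⁶·sin45° ≈ 1.054×10⁶ m/s.
r = m v⊥/(|q|B) = (6.644×10⁻²⁷)(1.054×10⁶)/((3.204×10⁻¹⁹)(2.28×10⁻³)) ≈ 9.58 m.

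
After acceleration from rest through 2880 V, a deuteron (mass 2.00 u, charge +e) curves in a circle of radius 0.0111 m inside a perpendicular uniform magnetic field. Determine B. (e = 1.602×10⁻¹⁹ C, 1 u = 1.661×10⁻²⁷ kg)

B ≈ 0.985 T

v = √(2|q|V/m) = √(2·1.602×10⁻¹⁹·2880/3.322×10⁻²⁷) ≈ 5.270×10⁵ m/s.
B = mv/(|q|r) = (3.322×10⁻²⁷)(5.270×10⁵)/((1.602×10⁻¹⁹)(0.0111)) ≈ 0.985 T.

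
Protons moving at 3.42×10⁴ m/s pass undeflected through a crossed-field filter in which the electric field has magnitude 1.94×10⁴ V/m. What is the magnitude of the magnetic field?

Balance of forces in the selector: qE = qvB ⇒ B = E/v.
B = 1.94×10⁴/3.42×10⁴ = 0.567 T.

B = 0.567 T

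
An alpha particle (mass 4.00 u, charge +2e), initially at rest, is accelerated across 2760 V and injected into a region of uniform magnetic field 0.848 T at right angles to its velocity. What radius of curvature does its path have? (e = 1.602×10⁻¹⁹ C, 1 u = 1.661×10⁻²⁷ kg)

r ≈ 0.0126 m

Acceleration: |q|V = ½mv² ⇒ v = √(2|q|V/m) = √(2·3.204×10⁻¹⁹·2760/6.644×10⁻²⁷) ≈ 5.159×10⁵ m/s.
In the field: r = mv/(|q|B) = (6.644×10⁻²⁷)(5.159×10⁵)/((3.204×10⁻¹⁹)(0.848)) ≈ 0.0126 m.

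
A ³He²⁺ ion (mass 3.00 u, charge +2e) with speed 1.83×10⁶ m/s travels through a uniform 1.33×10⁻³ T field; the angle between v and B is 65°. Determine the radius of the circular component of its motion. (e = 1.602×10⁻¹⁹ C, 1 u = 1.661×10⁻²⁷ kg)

v⊥ = v sinθ = 1.83×10⁶·sin65° ≈ 1.659×10⁶ m/s.
r = m v⊥/(|q|B) = (4.983×10⁻²⁷)(1.659×10⁶)/((3.204×10⁻¹⁹)(1.33×10⁻³)) ≈ 19.4 m.

r ≈ 19.4 m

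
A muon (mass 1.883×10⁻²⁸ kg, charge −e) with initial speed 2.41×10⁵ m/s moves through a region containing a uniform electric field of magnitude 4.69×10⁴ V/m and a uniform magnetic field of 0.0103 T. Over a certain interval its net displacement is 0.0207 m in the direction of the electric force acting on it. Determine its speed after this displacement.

v_f ≈ 1.31×10⁶ m/s

B does no work; ΔKE = |q|E d.
½mv_f² = ½mv₀² + |q|Ed = ½(1.883×10⁻²⁸)(2.41×10⁵)² + (1.602×10⁻¹⁹)(4.69×10⁴)(0.0207) ≈ 5.468×10⁻¹⁸ J + 1.555×10⁻¹⁶ J ≈ 1.610×10⁻¹⁶ J.
v_f = √(2·1.610×10⁻¹⁶/1.883×10⁻²⁸) ≈ 1.31×10⁶ m/s.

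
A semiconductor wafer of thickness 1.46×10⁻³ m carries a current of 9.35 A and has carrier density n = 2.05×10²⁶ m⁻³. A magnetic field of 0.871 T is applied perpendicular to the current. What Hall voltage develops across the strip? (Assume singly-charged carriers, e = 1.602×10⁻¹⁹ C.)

V_H ≈ 1.70×10⁻⁴ V

V_H = IB/(n e t).
V_H = (9.35)(0.871)/((2.05×10²⁶)(1.602×10⁻¹⁹)(1.46×10⁻³)) ≈ 1.70×10⁻⁴ V.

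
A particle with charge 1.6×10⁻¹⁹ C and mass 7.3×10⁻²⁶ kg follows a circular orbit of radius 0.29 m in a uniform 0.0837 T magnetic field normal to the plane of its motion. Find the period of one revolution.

T ≈ 3.42×10⁻⁵ s

The cyclotron period depends only on m, q, B: T = 2πm/(|q|B).
T = 2π(7.3×10⁻²⁶)/((1.6×10⁻¹⁹)(0.0837)) ≈ 3.42×10⁻⁵ s.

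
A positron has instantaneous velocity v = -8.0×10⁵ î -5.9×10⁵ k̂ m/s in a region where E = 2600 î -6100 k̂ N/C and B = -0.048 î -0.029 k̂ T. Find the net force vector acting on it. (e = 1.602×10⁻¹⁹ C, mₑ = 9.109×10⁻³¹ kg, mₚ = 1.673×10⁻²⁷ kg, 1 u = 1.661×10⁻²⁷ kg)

v×B = (0, 5120, 0) N/C.
E + v×B = (2600, 5120, -6100) N/C.
F = q(E + v×B) = (1.602×10⁻¹⁹ C)·(2600, 5120, -6100) = (4.17×10⁻¹⁶, 8.20×10⁻¹⁶, -9.77×10⁻¹⁶) N.

F ≈ (4.17×10⁻¹⁶, 8.20×10⁻¹⁶, -9.77×10⁻¹⁶) N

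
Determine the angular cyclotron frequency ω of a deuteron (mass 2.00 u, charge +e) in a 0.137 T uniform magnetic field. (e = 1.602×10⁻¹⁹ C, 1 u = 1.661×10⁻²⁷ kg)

ω ≈ 6.61×10⁶ rad/s

ω = |q|B/m.
ω = (1.602×10⁻¹⁹)(0.137)/3.322×10⁻²⁷ ≈ 6.61×10⁶ rad/s.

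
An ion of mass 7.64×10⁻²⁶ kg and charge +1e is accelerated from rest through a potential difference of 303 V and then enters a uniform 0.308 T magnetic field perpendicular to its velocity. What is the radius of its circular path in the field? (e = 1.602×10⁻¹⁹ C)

r ≈ 0.0552 m

Acceleration: |q|V = ½mv² ⇒ v = √(2|q|V/m) = √(2·1.602×10⁻¹⁹·303/7.64×10⁻²⁶) ≈ 3.565×10⁴ m/s.
In the field: r = mv/(|q|B) = (7.64×10⁻²⁶)(3.565×10⁴)/((1.602×10⁻¹⁹)(0.308)) ≈ 0.0552 m.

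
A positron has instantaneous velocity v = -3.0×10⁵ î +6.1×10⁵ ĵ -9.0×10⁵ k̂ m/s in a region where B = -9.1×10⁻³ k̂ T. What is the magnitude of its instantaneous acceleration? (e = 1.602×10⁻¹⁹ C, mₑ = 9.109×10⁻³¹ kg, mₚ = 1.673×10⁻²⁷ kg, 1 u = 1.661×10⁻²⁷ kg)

v×B = (-5550, -2730, 0) N/C.
F = q v×B = (1.602×10⁻¹⁹ C)·(-5550, -2730, 0) = (-8.89×10⁻¹⁶, -4.37×10⁻¹⁶, 0) N.
|a| = |F|/m = 9.910×10⁻¹⁶/9.109×10⁻³¹ ≈ 1.09×10¹⁵ m/s².

|a| ≈ 1.09×10¹⁵ m/s²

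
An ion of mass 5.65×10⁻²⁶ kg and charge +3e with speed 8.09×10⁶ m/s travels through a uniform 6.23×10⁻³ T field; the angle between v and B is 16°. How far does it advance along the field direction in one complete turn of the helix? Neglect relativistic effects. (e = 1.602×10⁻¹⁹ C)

v∥ = v cosθ = 8.09×10⁶·cos16° ≈ 7.777×10⁶ m/s.
T = 2πm/(|q|B) = 2π(5.65×10⁻²⁶)/((4.806×10⁻¹⁹)(6.23×10⁻³)) ≈ 1.186×10⁻⁴ s.
pitch = v∥ T = (7.777×10⁶)(1.186×10⁻⁴) ≈ 922 m.

p ≈ 922 m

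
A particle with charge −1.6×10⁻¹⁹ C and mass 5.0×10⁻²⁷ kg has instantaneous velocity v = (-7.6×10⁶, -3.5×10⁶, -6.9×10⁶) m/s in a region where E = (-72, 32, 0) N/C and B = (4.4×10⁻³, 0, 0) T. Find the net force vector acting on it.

F ≈ (1.15×10⁻¹⁷, 4.85×10⁻¹⁵, -2.46×10⁻¹⁵) N

v×B = (0, -3.04×10⁴, 1.54×10⁴) N/C.
E + v×B = (-72.0, -3.03×10⁴, 1.54×10⁴) N/C.
F = q(E + v×B) = (−1.6×10⁻¹⁹ C)·(-72.0, -3.03×10⁴, 1.54×10⁴) = (1.15×10⁻¹⁷, 4.85×10⁻¹⁵, -2.46×10⁻¹⁵) N.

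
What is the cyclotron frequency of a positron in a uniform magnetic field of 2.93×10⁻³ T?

f = |q|B/(2πm).
f = (1.602×10⁻¹⁹)(2.93×10⁻³)/(2π·9.109×10⁻³¹) ≈ 8.20×10⁷ Hz.

f ≈ 8.20×10⁷ Hz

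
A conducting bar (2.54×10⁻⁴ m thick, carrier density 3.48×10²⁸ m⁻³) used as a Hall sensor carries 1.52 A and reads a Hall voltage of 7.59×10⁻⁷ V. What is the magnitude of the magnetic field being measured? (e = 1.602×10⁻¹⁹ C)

From V_H = IB/(n e t), B = V_H n e t / I.
B = (7.59×10⁻⁷)(3.48×10²⁸)(1.602×10⁻¹⁹)(2.54×10⁻⁴)/1.52 ≈ 0.707 T.

B ≈ 0.707 T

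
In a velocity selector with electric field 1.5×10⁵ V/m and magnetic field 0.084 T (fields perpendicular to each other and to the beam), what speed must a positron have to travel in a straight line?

v = 1.8×10⁶ m/s

For undeflected motion the electric and magnetic forces balance: qE = qvB.
v = E/B = 1.5×10⁵/0.084 = 1.8×10⁶ m/s.
The result is independent of the particle's charge and mass.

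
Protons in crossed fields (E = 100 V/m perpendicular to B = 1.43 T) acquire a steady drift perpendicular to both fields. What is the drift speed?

v_d ≈ 69.9 m/s

In crossed fields the guiding centre drifts at v_d = |E×B|/B² = E/B, independent of charge and mass.
v_d = 100/1.43 = 69.9 m/s.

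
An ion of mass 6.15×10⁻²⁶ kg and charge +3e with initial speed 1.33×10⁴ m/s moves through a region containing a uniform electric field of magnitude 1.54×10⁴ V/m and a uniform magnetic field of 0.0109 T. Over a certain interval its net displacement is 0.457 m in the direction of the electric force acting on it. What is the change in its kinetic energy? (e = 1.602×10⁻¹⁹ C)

The magnetic force is always ⟂ v and does no work; only the electric force changes KE.
ΔKE = F_E · d = |q|E d = (4.806×10⁻¹⁹)(1.54×10⁴)(0.457) ≈ 3.38×10⁻¹⁵ J.

ΔKE ≈ 3.38×10⁻¹⁵ J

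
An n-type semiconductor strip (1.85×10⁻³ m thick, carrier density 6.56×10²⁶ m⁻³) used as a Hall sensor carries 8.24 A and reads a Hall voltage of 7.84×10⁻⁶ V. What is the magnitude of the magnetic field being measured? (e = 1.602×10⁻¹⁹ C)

B ≈ 0.185 T

From V_H = IB/(n e t), B = V_H n e t / I.
B = (7.84×10⁻⁶)(6.56×10²⁶)(1.602×10⁻¹⁹)(1.85×10⁻³)/8.24 ≈ 0.185 T.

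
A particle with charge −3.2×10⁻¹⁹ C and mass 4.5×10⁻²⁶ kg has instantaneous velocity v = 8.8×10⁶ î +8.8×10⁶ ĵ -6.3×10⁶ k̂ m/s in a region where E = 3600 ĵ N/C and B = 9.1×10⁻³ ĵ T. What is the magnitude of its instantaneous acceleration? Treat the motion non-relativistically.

v×B = (5.73×10⁴, 0, 8.01×10⁴) N/C.
E + v×B = (5.73×10⁴, 3600, 8.01×10⁴) N/C.
F = q(E + v×B) = (−3.2×10⁻¹⁹ C)·(5.73×10⁴, 3600, 8.01×10⁴) = (-1.83×10⁻¹⁴, -1.15×10⁻¹⁵, -2.56×10⁻¹⁴) N.
|a| = |F|/m = 3.154×10⁻¹⁴/4.5×10⁻²⁶ ≈ 7.01×10¹¹ m/s².

|a| ≈ 7.01×10¹¹ m/s²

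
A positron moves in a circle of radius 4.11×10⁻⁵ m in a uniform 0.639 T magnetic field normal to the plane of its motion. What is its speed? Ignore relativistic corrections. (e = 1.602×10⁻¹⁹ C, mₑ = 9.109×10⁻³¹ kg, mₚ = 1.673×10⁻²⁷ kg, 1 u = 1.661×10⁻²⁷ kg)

From |q|vB = mv²/r, v = |q|Br/m.
v = (1.602×10⁻¹⁹)(0.639)(4.11×10⁻⁵)/9.109×10⁻³¹ ≈ 4.62×10⁶ m/s.

v ≈ 4.62×10⁶ m/s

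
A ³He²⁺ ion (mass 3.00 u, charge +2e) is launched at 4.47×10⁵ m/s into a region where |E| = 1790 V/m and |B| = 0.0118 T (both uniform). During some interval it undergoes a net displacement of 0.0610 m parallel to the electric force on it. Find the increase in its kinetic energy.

ΔKE ≈ 3.50×10⁻¹⁷ J

The magnetic force is always ⟂ v and does no work; only the electric force changes KE.
ΔKE = F_E · d = |q|E d = (3.204×10⁻¹⁹)(1790)(0.0610) ≈ 3.50×10⁻¹⁷ J.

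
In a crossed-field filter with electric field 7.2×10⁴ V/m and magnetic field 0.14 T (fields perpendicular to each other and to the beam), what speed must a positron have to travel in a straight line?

v = 5.1×10⁵ m/s

Straight-line motion ⇒ electric and magnetic forces cancel, so E = vB.
v = E/B = 7.2×10⁴/0.14 = 5.1×10⁵ m/s.
The result is independent of the particle's charge and mass.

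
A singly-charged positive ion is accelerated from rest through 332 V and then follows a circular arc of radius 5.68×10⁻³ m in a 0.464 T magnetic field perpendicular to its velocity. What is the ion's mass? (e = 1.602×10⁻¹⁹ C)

Combine |q|V = ½mv² and r = mv/(|q|B): eliminate v to get m = qB²r²/(2V).
m = (1.602×10⁻¹⁹)(0.464)²(5.68×10⁻³)²/(2·332) ≈ 1.68×10⁻²⁷ kg.

m ≈ 1.68×10⁻²⁷ kg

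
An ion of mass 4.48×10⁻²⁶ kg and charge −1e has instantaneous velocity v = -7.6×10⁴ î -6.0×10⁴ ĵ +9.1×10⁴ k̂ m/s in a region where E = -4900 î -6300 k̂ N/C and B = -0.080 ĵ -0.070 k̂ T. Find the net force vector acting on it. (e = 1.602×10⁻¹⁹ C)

v×B = (1.15×10⁴, -5320, 6080) N/C.
E + v×B = (6580, -5320, -220) N/C.
F = q(E + v×B) = (−1.602×10⁻¹⁹ C)·(6580, -5320, -220) = (-1.05×10⁻¹⁵, 8.52×10⁻¹⁶, 3.52×10⁻¹⁷) N.

F ≈ (-1.05×10⁻¹⁵, 8.52×10⁻¹⁶, 3.52×10⁻¹⁷) N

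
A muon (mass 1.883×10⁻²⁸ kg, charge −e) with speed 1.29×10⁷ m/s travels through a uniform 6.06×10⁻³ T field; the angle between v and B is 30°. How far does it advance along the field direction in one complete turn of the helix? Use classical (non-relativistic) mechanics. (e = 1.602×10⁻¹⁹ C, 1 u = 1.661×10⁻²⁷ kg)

p ≈ 13.6 m

v∥ = v cosθ = 1.29×10⁷·cos30° ≈ 1.117×10⁷ m/s.
T = 2πm/(|q|B) = 2π(1.883×10⁻²⁸)/((1.602×10⁻¹⁹)(6.06×10⁻³)) ≈ 1.219×10⁻⁶ s.
pitch = v∥ T = (1.117×10⁷)(1.219×10⁻⁶) ≈ 13.6 m.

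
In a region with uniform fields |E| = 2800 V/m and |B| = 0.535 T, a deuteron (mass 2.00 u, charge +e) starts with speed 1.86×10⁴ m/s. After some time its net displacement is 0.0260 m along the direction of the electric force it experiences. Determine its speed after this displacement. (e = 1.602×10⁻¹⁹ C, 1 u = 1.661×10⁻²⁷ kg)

B does no work; ΔKE = |q|E d.
½mv_f² = ½mv₀² + |q|Ed = ½(3.322×10⁻²⁷)(1.86×10⁴)² + (1.602×10⁻¹⁹)(2800)(0.0260) ≈ 5.746×10⁻¹⁹ J + 1.166×10⁻¹⁷ J ≈ 1.224×10⁻¹⁷ J.
v_f = √(2·1.224×10⁻¹⁷/3.322×10⁻²⁷) ≈ 8.58×10⁴ m/s.

v_f ≈ 8.58×10⁴ m/s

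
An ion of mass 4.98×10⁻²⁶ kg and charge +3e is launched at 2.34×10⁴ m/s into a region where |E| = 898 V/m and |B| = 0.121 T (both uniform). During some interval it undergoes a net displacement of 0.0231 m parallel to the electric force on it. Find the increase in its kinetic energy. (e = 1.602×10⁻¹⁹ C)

The magnetic force is always ⟂ v and does no work; only the electric force changes KE.
ΔKE = F_E · d = |q|E d = (4.806×10⁻¹⁹)(898)(0.0231) ≈ 9.97×10⁻¹⁸ J.

ΔKE ≈ 9.97×10⁻¹⁸ J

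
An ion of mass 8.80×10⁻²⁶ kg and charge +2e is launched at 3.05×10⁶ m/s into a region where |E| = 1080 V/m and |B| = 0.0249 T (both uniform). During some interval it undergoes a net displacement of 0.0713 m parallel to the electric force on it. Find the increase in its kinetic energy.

The magnetic force is always ⟂ v and does no work; only the electric force changes KE.
ΔKE = F_E · d = |q|E d = (3.204×10⁻¹⁹)(1080)(0.0713) ≈ 2.47×10⁻¹⁷ J.

ΔKE ≈ 2.47×10⁻¹⁷ J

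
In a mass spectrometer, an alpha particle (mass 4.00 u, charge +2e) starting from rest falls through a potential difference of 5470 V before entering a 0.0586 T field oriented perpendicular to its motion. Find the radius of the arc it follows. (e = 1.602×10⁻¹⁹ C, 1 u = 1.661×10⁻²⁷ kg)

Acceleration: |q|V = ½mv² ⇒ v = √(2|q|V/m) = √(2·3.204×10⁻¹⁹·5470/6.644×10⁻²⁷) ≈ 7.263×10⁵ m/s.
In the field: r = mv/(|q|B) = (6.644×10⁻²⁷)(7.263×10⁵)/((3.204×10⁻¹⁹)(0.0586)) ≈ 0.257 m.

r ≈ 0.257 m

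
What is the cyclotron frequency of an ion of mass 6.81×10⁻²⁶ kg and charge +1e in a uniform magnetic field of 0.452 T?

f ≈ 1.69×10⁵ Hz

f = |q|B/(2πm).
f = (1.602×10⁻¹⁹)(0.452)/(2π·6.81×10⁻²⁶) ≈ 1.69×10⁵ Hz.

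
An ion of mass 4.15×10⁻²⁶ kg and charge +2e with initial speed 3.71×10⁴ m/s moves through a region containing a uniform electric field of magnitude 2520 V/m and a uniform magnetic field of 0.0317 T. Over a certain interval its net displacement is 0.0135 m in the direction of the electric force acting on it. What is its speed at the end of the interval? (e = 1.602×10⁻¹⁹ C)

B does no work; ΔKE = |q|E d.
½mv_f² = ½mv₀² + |q|Ed = ½(4.15×10⁻²⁶)(3.71×10⁴)² + (3.204×10⁻¹⁹)(2520)(0.0135) ≈ 2.856×10⁻¹⁷ J + 1.090×10⁻¹⁷ J ≈ 3.946×10⁻¹⁷ J.
v_f = √(2·3.946×10⁻¹⁷/4.15×10⁻²⁶) ≈ 4.36×10⁴ m/s.

v_f ≈ 4.36×10⁴ m/s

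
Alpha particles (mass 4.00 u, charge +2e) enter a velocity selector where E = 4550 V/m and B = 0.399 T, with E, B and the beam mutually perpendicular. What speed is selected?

v = 1.14×10⁴ m/s

For undeflected motion the electric and magnetic forces balance: qE = qvB.
v = E/B = 4550/0.399 = 1.14×10⁴ m/s.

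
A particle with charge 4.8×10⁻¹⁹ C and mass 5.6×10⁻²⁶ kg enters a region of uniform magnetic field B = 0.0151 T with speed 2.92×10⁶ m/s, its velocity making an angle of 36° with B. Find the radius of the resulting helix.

v⊥ = v sinθ = 2.92×10⁶·sin36° ≈ 1.716×10⁶ m/s.
r = m v⊥/(|q|B) = (5.6×10⁻²⁶)(1.716×10⁶)/((4.8×10⁻¹⁹)(0.0151)) ≈ 13.3 m.

r ≈ 13.3 m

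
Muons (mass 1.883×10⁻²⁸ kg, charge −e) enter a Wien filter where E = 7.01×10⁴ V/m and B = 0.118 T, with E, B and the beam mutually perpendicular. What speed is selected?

v = 5.94×10⁵ m/s

For undeflected motion the electric and magnetic forces balance: qE = qvB.
v = E/B = 7.01×10⁴/0.118 = 5.94×10⁵ m/s.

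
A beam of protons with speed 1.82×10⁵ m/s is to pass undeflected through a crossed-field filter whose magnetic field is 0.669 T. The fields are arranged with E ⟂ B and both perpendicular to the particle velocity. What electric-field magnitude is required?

E = 1.22×10⁵ V/m

For straight-line motion qE = qvB, so E = vB.
E = 1.82×10⁵ × 0.669 = 1.22×10⁵ V/m.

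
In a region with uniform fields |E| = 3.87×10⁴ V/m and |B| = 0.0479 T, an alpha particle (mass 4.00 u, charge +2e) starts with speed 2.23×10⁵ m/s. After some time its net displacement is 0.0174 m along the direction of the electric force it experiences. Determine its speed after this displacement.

B does no work; ΔKE = |q|E d.
½mv_f² = ½mv₀² + |q|Ed = ½(6.644×10⁻²⁷)(2.23×10⁵)² + (3.204×10⁻¹⁹)(3.87×10⁴)(0.0174) ≈ 1.652×10⁻¹⁶ J + 2.158×10⁻¹⁶ J ≈ 3.810×10⁻¹⁶ J.
v_f = √(2·3.810×10⁻¹⁶/6.644×10⁻²⁷) ≈ 3.39×10⁵ m/s.

v_f ≈ 3.39×10⁵ m/s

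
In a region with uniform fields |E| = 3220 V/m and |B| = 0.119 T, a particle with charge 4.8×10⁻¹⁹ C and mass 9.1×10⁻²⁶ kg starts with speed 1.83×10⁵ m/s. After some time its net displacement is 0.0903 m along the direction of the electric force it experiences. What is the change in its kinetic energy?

The magnetic force is always ⟂ v and does no work; only the electric force changes KE.
ΔKE = F_E · d = |q|E d = (4.8×10⁻¹⁹)(3220)(0.0903) ≈ 1.40×10⁻¹⁶ J.

ΔKE ≈ 1.40×10⁻¹⁶ J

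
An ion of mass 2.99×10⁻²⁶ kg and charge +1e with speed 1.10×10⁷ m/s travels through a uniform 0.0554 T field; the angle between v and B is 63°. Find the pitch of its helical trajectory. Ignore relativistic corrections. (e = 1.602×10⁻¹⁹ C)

p ≈ 106 m

v∥ = v cosθ = 1.10×10⁷·cos63° ≈ 4.994×10⁶ m/s.
T = 2πm/(|q|B) = 2π(2.99×10⁻²⁶)/((1.602×10⁻¹⁹)(0.0554)) ≈ 2.117×10⁻⁵ s.
pitch = v∥ T = (4.994×10⁶)(2.117×10⁻⁵) ≈ 106 m.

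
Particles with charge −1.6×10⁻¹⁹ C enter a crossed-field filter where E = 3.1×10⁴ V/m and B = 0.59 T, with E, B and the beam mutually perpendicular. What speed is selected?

For undeflected motion the electric and magnetic forces balance: qE = qvB.
v = E/B = 3.1×10⁴/0.59 = 5.3×10⁴ m/s.
The result is independent of the particle's charge and mass.

v = 5.3×10⁴ m/s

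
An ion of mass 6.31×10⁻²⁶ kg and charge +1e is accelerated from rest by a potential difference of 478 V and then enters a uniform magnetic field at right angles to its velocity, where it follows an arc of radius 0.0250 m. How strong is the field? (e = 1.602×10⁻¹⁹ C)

B ≈ 0.776 T

v = √(2|q|V/m) = √(2·1.602×10⁻¹⁹·478/6.31×10⁻²⁶) ≈ 4.927×10⁴ m/s.
B = mv/(|q|r) = (6.31×10⁻²⁶)(4.927×10⁴)/((1.602×10⁻¹⁹)(0.0250)) ≈ 0.776 T.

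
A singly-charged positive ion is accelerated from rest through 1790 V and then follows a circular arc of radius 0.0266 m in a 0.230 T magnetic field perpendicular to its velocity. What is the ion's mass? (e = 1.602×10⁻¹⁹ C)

m ≈ 1.67×10⁻²⁷ kg

Combine |q|V = ½mv² and r = mv/(|q|B): eliminate v to get m = qB²r²/(2V).
m = (1.602×10⁻¹⁹)(0.230)²(0.0266)²/(2·1790) ≈ 1.67×10⁻²⁷ kg.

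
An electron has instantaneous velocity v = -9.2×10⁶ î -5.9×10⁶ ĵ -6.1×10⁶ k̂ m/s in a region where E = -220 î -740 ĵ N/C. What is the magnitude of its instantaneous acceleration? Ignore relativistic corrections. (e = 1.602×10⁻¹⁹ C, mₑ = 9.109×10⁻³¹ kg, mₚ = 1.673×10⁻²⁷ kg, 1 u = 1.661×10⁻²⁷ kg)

|a| ≈ 1.36×10¹⁴ m/s²

Only an electric field acts, so F = qE = (−1.602×10⁻¹⁹ C)·(-220, -740, 0) = (3.52×10⁻¹⁷, 1.19×10⁻¹⁶, 0) N.
|a| = |F|/m = 1.237×10⁻¹⁶/9.109×10⁻³¹ ≈ 1.36×10¹⁴ m/s².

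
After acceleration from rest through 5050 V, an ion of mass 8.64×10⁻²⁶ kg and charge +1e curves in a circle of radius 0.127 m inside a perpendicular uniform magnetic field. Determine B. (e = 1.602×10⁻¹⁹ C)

v = √(2|q|V/m) = √(2·1.602×10⁻¹⁹·5050/8.64×10⁻²⁶) ≈ 1.368×10⁵ m/s.
B = mv/(|q|r) = (8.64×10⁻²⁶)(1.368×10⁵)/((1.602×10⁻¹⁹)(0.127)) ≈ 0.581 T.

B ≈ 0.581 T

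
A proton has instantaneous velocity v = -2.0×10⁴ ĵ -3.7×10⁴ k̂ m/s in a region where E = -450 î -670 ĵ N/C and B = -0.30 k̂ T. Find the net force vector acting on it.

F ≈ (8.89×10⁻¹⁶, -1.07×10⁻¹⁶, 0) N

v×B = (6000, 0, 0) N/C.
E + v×B = (5550, -670, 0) N/C.
F = q(E + v×B) = (1.602×10⁻¹⁹ C)·(5550, -670, 0) = (8.89×10⁻¹⁶, -1.07×10⁻¹⁶, 0) N.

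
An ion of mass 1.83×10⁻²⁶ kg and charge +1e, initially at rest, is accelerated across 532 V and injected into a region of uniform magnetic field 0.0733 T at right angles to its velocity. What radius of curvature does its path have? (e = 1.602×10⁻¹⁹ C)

Acceleration: |q|V = ½mv² ⇒ v = √(2|q|V/m) = √(2·1.602×10⁻¹⁹·532/1.83×10⁻²⁶) ≈ 9.651×10⁴ m/s.
In the field: r = mv/(|q|B) = (1.83×10⁻²⁶)(9.651×10⁴)/((1.602×10⁻¹⁹)(0.0733)) ≈ 0.150 m.

r ≈ 0.150 m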